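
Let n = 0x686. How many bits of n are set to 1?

0x686 = 11010000110
Count the 1s: 1 + 1 + 1 + 1 + 1 = 5

5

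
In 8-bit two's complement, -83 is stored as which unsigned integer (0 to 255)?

173

83 in 8 bits: 01010011
Invert: 10101100
Add 1:  10101101 = 173
(Check: 2^8 - 83 = 256 - 83 = 173.)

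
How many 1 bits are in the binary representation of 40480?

6

40480 = 1001111000100000
Count the 1s: 1 + 1 + 1 + 1 + 1 + 1 = 6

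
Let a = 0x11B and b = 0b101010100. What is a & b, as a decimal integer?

0x11B = 100011011
b = 101010100
AND → 100010000 = 272

272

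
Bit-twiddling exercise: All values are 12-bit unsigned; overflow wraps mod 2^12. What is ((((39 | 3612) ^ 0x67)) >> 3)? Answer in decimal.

39 = 000000100111
3612 = 111000011100
→ | → 111000111111 = 3647
0x67 = 000001100111
→ ^ → 111001011000 = 3672
→ >> 3 → 000111001011 = 459

459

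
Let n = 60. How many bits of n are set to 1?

60 = 111100
Count the 1s: 1 + 1 + 1 + 1 = 4

4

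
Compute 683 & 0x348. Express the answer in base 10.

520

683 = 1010101011
0x348 = 1101001000
AND → 1000001000 = 520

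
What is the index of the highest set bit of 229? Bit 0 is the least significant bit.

7

229 = 11100101
The topmost 1 is at position 7 (since 2^7 = 128 ≤ 229 < 256).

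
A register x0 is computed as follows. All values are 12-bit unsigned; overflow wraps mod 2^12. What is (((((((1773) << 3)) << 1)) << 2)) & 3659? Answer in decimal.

1773 = 011011101101
→ << 3 (mod 2^12) → 011101101000 = 1896
→ << 1 (mod 2^12) → 111011010000 = 3792
→ << 2 (mod 2^12) → 101101000000 = 2880
3659 = 111001001011
→ & → 101001000000 = 2624

2624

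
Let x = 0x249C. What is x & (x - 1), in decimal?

9368

x = 10010010011100 = 9372
x - 1 = 10010010011011
AND   = 10010010011000 = 9368
(x & (x - 1) clears the lowest set bit of x.)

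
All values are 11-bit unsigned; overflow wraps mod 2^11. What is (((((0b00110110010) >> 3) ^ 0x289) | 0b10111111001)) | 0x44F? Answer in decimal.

0b00110110010 = 00110110010
→ >> 3 → 00000110110 = 54
0x289 = 01010001001
→ ^ → 01010111111 = 703
0b10111111001 = 10111111001
→ | → 11111111111 = 2047
0x44F = 10001001111
→ | → 11111111111 = 2047

2047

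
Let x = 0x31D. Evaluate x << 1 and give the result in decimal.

0x31D = 01100011101
shift left by 1 → 11000111010 = 1594
(equivalently, 797 × 2^1 = 797 × 2)

1594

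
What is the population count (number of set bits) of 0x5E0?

5

0x5E0 = 10111100000
Count the 1s: 1 + 1 + 1 + 1 + 1 = 5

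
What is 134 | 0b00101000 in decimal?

134 = 10000110
b = 00101000
 OR → 10101110 = 174

174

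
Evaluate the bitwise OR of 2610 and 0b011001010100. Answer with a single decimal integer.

2610 = 101000110010
b = 011001010100
 OR → 111001110110 = 3702

3702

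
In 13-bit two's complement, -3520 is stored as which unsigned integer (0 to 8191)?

3520 in 13 bits: 0110111000000
Invert: 1001000111111
Add 1:  1001001000000 = 4672
(Check: 2^13 - 3520 = 8192 - 3520 = 4672.)

4672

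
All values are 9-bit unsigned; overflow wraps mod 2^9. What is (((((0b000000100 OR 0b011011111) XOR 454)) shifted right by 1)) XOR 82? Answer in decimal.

222

0b000000100 = 000000100
0b011011111 = 011011111
→ OR → 011011111 = 223
454 = 111000110
→ XOR → 100011001 = 281
→ shifted right by 1 → 010001100 = 140
82 = 001010010
→ XOR → 011011110 = 222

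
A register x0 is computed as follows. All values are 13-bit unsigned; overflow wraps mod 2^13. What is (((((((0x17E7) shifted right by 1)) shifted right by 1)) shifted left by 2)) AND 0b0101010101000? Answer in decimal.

672

0x17E7 = 1011111100111
→ shifted right by 1 → 0101111110011 = 3059
→ shifted right by 1 → 0010111111001 = 1529
→ shifted left by 2 (mod 2^13) → 1011111100100 = 6116
0b0101010101000 = 0101010101000
→ AND → 0001010100000 = 672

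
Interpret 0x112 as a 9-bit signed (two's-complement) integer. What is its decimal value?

-238

pattern = 100010010 (MSB is 1 ⇒ negative)
Invert: 011101101, add 1 → 011101110 = 238, so the value is -238.
(Equivalently: 274 - 2^9 = 274 - 512 = -238.)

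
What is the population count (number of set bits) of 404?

4

404 = 110010100
Count the 1s: 1 + 1 + 1 + 1 = 4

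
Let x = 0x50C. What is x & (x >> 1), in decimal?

4

x = 10100001100 = 1292
x>>1 = 01010000110
AND  = 00000000100 = 4
(x & (x >> 1) has a 1 wherever x has two consecutive 1 bits.)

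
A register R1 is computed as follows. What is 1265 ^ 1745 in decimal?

1265 = 10011110001
1745 = 11011010001
XOR → 01000100000 = 544

544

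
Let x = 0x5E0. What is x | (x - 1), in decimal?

1535

x = 10111100000 = 1504
x - 1 = 10111011111
OR    = 10111111111 = 1535
(x | (x - 1) sets all bits below the lowest set bit.)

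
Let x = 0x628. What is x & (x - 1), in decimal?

1568

x = 11000101000 = 1576
x - 1 = 11000100111
AND   = 11000100000 = 1568
(x & (x - 1) clears the lowest set bit of x.)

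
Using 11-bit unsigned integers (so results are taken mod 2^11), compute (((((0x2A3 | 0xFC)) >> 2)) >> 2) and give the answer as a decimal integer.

0x2A3 = 01010100011
0xFC = 00011111100
→ | → 01011111111 = 767
→ >> 2 → 00010111111 = 191
→ >> 2 → 00000101111 = 47

47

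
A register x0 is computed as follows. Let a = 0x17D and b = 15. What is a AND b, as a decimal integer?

13

0x17D = 101111101
15 = 000001111
AND → 000001101 = 13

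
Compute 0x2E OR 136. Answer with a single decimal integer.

174

0x2E = 00101110
136 = 10001000
 OR → 10101110 = 174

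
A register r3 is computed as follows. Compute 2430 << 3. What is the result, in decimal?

19440

2430 = 000100101111110
shift left by 3 → 100101111110000 = 19440
(equivalently, 2430 × 2^3 = 2430 × 8)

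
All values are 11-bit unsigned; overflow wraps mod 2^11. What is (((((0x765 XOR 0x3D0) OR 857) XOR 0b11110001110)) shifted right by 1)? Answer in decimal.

0x765 = 11101100101
0x3D0 = 01111010000
→ XOR → 10010110101 = 1205
857 = 01101011001
→ OR → 11111111101 = 2045
0b11110001110 = 11110001110
→ XOR → 00001110011 = 115
→ shifted right by 1 → 00000111001 = 57

57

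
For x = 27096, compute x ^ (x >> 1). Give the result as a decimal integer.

23860

x = 110100111011000 = 27096
x>>1 = 011010011101100
XOR  = 101110100110100 = 23860
(x ^ (x >> 1) gives the standard binary-reflected Gray code of x.)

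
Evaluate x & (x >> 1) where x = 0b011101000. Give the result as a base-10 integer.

96

x = 11101000 = 232
x>>1 = 01110100
AND  = 01100000 = 96
(x & (x >> 1) has a 1 wherever x has two consecutive 1 bits.)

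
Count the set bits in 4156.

5

4156 = 1000000111100
Count the 1s: 1 + 1 + 1 + 1 + 1 = 5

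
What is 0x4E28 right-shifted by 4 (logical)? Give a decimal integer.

1250

0x4E28 = 100111000101000
shift right by 4 → 000010011100010 = 1250
(equivalently, floor(20008 / 16))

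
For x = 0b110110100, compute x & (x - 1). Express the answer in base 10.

x = 110110100 = 436
x - 1 = 110110011
AND   = 110110000 = 432
(x & (x - 1) clears the lowest set bit of x.)

432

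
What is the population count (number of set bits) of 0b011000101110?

6

n = 11000101110
Count the 1s: 1 + 1 + 1 + 1 + 1 + 1 = 6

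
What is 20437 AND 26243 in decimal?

18049

20437 = 100111111010101
26243 = 110011010000011
AND → 100011010000001 = 18049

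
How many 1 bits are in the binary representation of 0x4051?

4

0x4051 = 100000001010001
Count the 1s: 1 + 1 + 1 + 1 = 4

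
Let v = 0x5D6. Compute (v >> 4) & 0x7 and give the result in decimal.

v = 10111010110
Shift right by 4: 1011101
Mask low 3 bits: 101 = 5

5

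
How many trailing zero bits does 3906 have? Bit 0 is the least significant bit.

1

3906 = 111101000010
Trailing zeros: 1, so the lowest set bit is bit 1 (value 2).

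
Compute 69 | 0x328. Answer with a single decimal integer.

877

69 = 0001000101
0x328 = 1100101000
 OR → 1101101101 = 877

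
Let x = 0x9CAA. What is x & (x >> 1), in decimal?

x = 1001110010101010 = 40106
x>>1 = 0100111001010101
AND  = 0000110000000000 = 3072
(x & (x >> 1) has a 1 wherever x has two consecutive 1 bits.)

3072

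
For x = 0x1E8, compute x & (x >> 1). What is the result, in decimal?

224

x = 111101000 = 488
x>>1 = 011110100
AND  = 011100000 = 224
(x & (x >> 1) has a 1 wherever x has two consecutive 1 bits.)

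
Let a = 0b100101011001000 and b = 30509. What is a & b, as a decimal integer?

a = 100101011001000
30509 = 111011100101101
AND → 100001000001000 = 16904

16904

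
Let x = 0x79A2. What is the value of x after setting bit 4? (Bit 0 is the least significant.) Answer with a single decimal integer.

31154

x = 0111100110100010
bit 4 is currently 0; set it via x | (1 << 4) = x | 16
→ 0111100110110010 = 31154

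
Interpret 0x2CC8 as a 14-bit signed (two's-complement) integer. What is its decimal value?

-4920

pattern = 10110011001000 (MSB is 1 ⇒ negative)
Invert: 01001100110111, add 1 → 01001100111000 = 4920, so the value is -4920.
(Equivalently: 11464 - 2^14 = 11464 - 16384 = -4920.)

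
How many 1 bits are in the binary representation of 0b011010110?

5

n = 11010110
Count the 1s: 1 + 1 + 1 + 1 + 1 = 5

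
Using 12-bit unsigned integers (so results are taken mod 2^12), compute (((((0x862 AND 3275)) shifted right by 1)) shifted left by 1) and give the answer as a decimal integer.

0x862 = 100001100010
3275 = 110011001011
→ AND → 100001000010 = 2114
→ shifted right by 1 → 010000100001 = 1057
→ shifted left by 1 (mod 2^12) → 100001000010 = 2114

2114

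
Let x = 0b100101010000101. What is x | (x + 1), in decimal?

19079

x = 100101010000101 = 19077
x + 1 = 100101010000110
OR    = 100101010000111 = 19079
(x | (x + 1) sets the lowest cleared bit.)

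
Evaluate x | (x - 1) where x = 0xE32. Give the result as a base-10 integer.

3635

x = 111000110010 = 3634
x - 1 = 111000110001
OR    = 111000110011 = 3635
(x | (x - 1) sets all bits below the lowest set bit.)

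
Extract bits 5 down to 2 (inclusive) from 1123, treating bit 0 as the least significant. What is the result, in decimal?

v = 010001100011
Shift right by 2: 0100011000
Mask low 4 bits: 1000 = 8

8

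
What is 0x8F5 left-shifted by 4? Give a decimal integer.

0x8F5 = 0000100011110101
shift left by 4 → 1000111101010000 = 36688
(equivalently, 2293 × 2^4 = 2293 × 16)

36688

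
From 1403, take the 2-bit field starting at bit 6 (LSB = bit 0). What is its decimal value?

1

v = 10101111011
Shift right by 6: 10101
Mask low 2 bits: 01 = 1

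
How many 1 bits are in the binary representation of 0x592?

0x592 = 10110010010
Count the 1s: 1 + 1 + 1 + 1 + 1 = 5

5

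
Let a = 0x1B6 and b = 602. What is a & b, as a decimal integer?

0x1B6 = 0110110110
602 = 1001011010
AND → 0000010010 = 18

18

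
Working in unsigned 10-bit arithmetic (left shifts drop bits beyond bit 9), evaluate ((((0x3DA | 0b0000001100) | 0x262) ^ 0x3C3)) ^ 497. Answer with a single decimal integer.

0x3DA = 1111011010
0b0000001100 = 0000001100
→ | → 1111011110 = 990
0x262 = 1001100010
→ | → 1111111110 = 1022
0x3C3 = 1111000011
→ ^ → 0000111101 = 61
497 = 0111110001
→ ^ → 0111001100 = 460

460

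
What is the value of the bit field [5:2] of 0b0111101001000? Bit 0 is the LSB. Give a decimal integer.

2

v = 0111101001000
Shift right by 2: 01111010010
Mask low 4 bits: 0010 = 2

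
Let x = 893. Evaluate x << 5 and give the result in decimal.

28576

893 = 000001101111101
shift left by 5 → 110111110100000 = 28576
(equivalently, 893 × 2^5 = 893 × 32)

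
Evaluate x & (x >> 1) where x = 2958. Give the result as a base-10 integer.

390

x = 101110001110 = 2958
x>>1 = 010111000111
AND  = 000110000110 = 390
(x & (x >> 1) has a 1 wherever x has two consecutive 1 bits.)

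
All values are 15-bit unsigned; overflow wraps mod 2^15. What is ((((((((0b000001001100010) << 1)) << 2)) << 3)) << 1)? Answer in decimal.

12544

0b000001001100010 = 000001001100010
→ << 1 (mod 2^15) → 000010011000100 = 1220
→ << 2 (mod 2^15) → 001001100010000 = 4880
→ << 3 (mod 2^15) → 001100010000000 = 6272
→ << 1 (mod 2^15) → 011000100000000 = 12544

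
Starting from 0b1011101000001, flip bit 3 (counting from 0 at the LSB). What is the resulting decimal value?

5961

x = 1011101000001
bit 3 is currently 0; toggle it via x ^ (1 << 3) = x ^ 8
→ 1011101001001 = 5961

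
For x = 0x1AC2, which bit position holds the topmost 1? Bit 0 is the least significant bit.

12

0x1AC2 = 1101011000010
The topmost 1 is at position 12 (since 2^12 = 4096 ≤ 6850 < 8192).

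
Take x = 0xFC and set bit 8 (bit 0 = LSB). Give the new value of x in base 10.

x = 000011111100
bit 8 is currently 0; set it via x | (1 << 8) = x | 256
→ 000111111100 = 508

508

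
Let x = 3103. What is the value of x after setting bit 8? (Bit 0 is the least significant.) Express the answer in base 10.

x = 0110000011111
bit 8 is currently 0; set it via x | (1 << 8) = x | 256
→ 0110100011111 = 3359

3359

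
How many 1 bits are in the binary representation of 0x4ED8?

8

0x4ED8 = 100111011011000
Count the 1s: 1 + 1 + 1 + 1 + 1 + 1 + 1 + 1 = 8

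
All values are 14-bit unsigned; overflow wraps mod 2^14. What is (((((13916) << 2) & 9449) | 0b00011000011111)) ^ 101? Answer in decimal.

13916 = 11011001011100
→ << 2 (mod 2^14) → 01100101110000 = 6512
9449 = 10010011101001
→ & → 00000001100000 = 96
0b00011000011111 = 00011000011111
→ | → 00011001111111 = 1663
101 = 00000001100101
→ ^ → 00011000011010 = 1562

1562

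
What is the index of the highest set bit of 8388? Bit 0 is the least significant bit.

13

8388 = 10000011000100
The topmost 1 is at position 13 (since 2^13 = 8192 ≤ 8388 < 16384).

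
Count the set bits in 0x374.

0x374 = 1101110100
Count the 1s: 1 + 1 + 1 + 1 + 1 + 1 = 6

6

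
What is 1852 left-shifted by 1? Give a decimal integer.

3704

1852 = 011100111100
shift left by 1 → 111001111000 = 3704
(equivalently, 1852 × 2^1 = 1852 × 2)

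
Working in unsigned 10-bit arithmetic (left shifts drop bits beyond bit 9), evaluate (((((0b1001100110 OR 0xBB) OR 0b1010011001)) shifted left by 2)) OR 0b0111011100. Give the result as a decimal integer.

0b1001100110 = 1001100110
0xBB = 0010111011
→ OR → 1011111111 = 767
0b1010011001 = 1010011001
→ OR → 1011111111 = 767
→ shifted left by 2 (mod 2^10) → 1111111100 = 1020
0b0111011100 = 0111011100
→ OR → 1111111100 = 1020

1020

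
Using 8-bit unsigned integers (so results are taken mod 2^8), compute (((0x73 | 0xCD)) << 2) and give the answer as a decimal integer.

0x73 = 01110011
0xCD = 11001101
→ | → 11111111 = 255
→ << 2 (mod 2^8) → 11111100 = 252

252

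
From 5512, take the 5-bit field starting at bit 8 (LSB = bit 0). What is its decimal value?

21

v = 1010110001000
Shift right by 8: 10101
Mask low 5 bits: 10101 = 21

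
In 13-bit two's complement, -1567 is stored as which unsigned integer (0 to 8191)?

1567 in 13 bits: 0011000011111
Invert: 1100111100000
Add 1:  1100111100001 = 6625
(Check: 2^13 - 1567 = 8192 - 1567 = 6625.)

6625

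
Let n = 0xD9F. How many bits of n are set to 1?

0xD9F = 110110011111
Count the 1s: 1 + 1 + 1 + 1 + 1 + 1 + 1 + 1 + 1 = 9

9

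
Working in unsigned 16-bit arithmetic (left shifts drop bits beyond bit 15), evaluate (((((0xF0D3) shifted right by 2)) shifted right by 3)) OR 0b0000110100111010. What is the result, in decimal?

0xF0D3 = 1111000011010011
→ shifted right by 2 → 0011110000110100 = 15412
→ shifted right by 3 → 0000011110000110 = 1926
0b0000110100111010 = 0000110100111010
→ OR → 0000111110111110 = 4030

4030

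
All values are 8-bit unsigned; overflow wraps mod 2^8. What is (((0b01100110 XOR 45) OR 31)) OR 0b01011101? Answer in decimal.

0b01100110 = 01100110
45 = 00101101
→ XOR → 01001011 = 75
31 = 00011111
→ OR → 01011111 = 95
0b01011101 = 01011101
→ OR → 01011111 = 95

95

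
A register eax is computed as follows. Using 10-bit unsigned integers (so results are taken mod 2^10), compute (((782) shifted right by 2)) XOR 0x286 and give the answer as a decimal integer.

581

782 = 1100001110
→ shifted right by 2 → 0011000011 = 195
0x286 = 1010000110
→ XOR → 1001000101 = 581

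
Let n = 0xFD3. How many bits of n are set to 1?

0xFD3 = 111111010011
Count the 1s: 1 + 1 + 1 + 1 + 1 + 1 + 1 + 1 + 1 = 9

9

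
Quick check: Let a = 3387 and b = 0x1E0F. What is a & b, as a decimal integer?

3387 = 0110100111011
0x1E0F = 1111000001111
AND → 0110000001011 = 3083

3083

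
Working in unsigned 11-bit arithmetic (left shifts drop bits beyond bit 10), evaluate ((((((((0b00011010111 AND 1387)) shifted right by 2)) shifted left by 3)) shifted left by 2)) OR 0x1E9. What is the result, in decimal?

1001

0b00011010111 = 00011010111
1387 = 10101101011
→ AND → 00001000011 = 67
→ shifted right by 2 → 00000010000 = 16
→ shifted left by 3 (mod 2^11) → 00010000000 = 128
→ shifted left by 2 (mod 2^11) → 01000000000 = 512
0x1E9 = 00111101001
→ OR → 01111101001 = 1001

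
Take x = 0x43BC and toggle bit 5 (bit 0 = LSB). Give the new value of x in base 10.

x = 100001110111100
bit 5 is currently 1; toggle it via x ^ (1 << 5) = x ^ 32
→ 100001110011100 = 17308

17308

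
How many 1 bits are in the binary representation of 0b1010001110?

n = 1010001110
Count the 1s: 1 + 1 + 1 + 1 + 1 = 5

5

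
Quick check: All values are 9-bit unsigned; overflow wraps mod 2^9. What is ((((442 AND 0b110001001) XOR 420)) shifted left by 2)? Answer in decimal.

176

442 = 110111010
0b110001001 = 110001001
→ AND → 110001000 = 392
420 = 110100100
→ XOR → 000101100 = 44
→ shifted left by 2 (mod 2^9) → 010110000 = 176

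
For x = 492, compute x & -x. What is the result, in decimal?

x = 111101100 = 492
-x (two's complement) = …000010100
AND   = 000000100 = 4
(x & -x isolates the lowest set bit of x.)

4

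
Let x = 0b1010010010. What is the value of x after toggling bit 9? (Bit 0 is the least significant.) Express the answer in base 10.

146

x = 1010010010
bit 9 is currently 1; toggle it via x ^ (1 << 9) = x ^ 512
→ 0010010010 = 146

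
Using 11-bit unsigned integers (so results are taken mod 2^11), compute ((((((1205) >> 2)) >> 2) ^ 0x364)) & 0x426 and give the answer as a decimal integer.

1205 = 10010110101
→ >> 2 → 00100101101 = 301
→ >> 2 → 00001001011 = 75
0x364 = 01101100100
→ ^ → 01100101111 = 815
0x426 = 10000100110
→ & → 00000100110 = 38

38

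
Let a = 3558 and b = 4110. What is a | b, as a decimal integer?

7662

3558 = 0110111100110
4110 = 1000000001110
 OR → 1110111101110 = 7662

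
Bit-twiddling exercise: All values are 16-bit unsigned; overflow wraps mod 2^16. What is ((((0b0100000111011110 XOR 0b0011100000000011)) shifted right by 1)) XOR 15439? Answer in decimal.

161

0b0100000111011110 = 0100000111011110
0b0011100000000011 = 0011100000000011
→ XOR → 0111100111011101 = 31197
→ shifted right by 1 → 0011110011101110 = 15598
15439 = 0011110001001111
→ XOR → 0000000010100001 = 161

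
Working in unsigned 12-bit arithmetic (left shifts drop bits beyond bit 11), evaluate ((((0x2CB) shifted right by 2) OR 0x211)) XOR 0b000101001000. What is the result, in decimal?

1019

0x2CB = 001011001011
→ shifted right by 2 → 000010110010 = 178
0x211 = 001000010001
→ OR → 001010110011 = 691
0b000101001000 = 000101001000
→ XOR → 001111111011 = 1019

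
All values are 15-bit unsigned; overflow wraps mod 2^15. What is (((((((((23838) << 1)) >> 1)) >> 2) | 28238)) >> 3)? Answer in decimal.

23838 = 101110100011110
→ << 1 (mod 2^15) → 011101000111100 = 14908
→ >> 1 → 001110100011110 = 7454
→ >> 2 → 000011101000111 = 1863
28238 = 110111001001110
→ | → 110111101001111 = 28495
→ >> 3 → 000110111101001 = 3561

3561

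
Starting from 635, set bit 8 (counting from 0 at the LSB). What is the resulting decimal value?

891

x = 1001111011
bit 8 is currently 0; set it via x | (1 << 8) = x | 256
→ 1101111011 = 891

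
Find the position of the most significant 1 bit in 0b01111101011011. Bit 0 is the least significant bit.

12

0b01111101011011 = 1111101011011
The topmost 1 is at position 12 (since 2^12 = 4096 ≤ 8027 < 8192).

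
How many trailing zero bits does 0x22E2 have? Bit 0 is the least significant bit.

1

0x22E2 = 10001011100010
Trailing zeros: 1, so the lowest set bit is bit 1 (value 2).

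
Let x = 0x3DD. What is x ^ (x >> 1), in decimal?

x = 1111011101 = 989
x>>1 = 0111101110
XOR  = 1000110011 = 563
(x ^ (x >> 1) gives the standard binary-reflected Gray code of x.)

563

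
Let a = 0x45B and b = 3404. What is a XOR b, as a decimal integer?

0x45B = 010001011011
3404 = 110101001100
XOR → 100100010111 = 2327

2327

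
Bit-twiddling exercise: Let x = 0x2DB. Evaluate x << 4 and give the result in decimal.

0x2DB = 00001011011011
shift left by 4 → 10110110110000 = 11696
(equivalently, 731 × 2^4 = 731 × 16)

11696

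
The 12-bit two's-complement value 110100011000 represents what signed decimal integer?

-744

pattern = 110100011000 (MSB is 1 ⇒ negative)
Invert: 001011100111, add 1 → 001011101000 = 744, so the value is -744.
(Equivalently: 3352 - 2^12 = 3352 - 4096 = -744.)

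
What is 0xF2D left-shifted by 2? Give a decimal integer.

0xF2D = 00111100101101
shift left by 2 → 11110010110100 = 15540
(equivalently, 3885 × 2^2 = 3885 × 4)

15540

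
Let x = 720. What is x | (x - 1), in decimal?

x = 1011010000 = 720
x - 1 = 1011001111
OR    = 1011011111 = 735
(x | (x - 1) sets all bits below the lowest set bit.)

735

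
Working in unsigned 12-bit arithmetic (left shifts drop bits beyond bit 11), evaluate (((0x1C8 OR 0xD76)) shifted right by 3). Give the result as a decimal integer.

447

0x1C8 = 000111001000
0xD76 = 110101110110
→ OR → 110111111110 = 3582
→ shifted right by 3 → 000110111111 = 447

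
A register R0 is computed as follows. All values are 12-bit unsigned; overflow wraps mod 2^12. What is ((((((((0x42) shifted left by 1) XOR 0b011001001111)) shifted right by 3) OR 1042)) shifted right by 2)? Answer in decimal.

0x42 = 000001000010
→ shifted left by 1 (mod 2^12) → 000010000100 = 132
0b011001001111 = 011001001111
→ XOR → 011011001011 = 1739
→ shifted right by 3 → 000011011001 = 217
1042 = 010000010010
→ OR → 010011011011 = 1243
→ shifted right by 2 → 000100110110 = 310

310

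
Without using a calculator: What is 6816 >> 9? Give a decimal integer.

13

6816 = 1101010100000
shift right by 9 → 0000000001101 = 13
(equivalently, floor(6816 / 512))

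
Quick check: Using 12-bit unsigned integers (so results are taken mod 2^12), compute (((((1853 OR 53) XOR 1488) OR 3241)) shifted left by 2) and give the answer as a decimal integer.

2996

1853 = 011100111101
53 = 000000110101
→ OR → 011100111101 = 1853
1488 = 010111010000
→ XOR → 001011101101 = 749
3241 = 110010101001
→ OR → 111011101101 = 3821
→ shifted left by 2 (mod 2^12) → 101110110100 = 2996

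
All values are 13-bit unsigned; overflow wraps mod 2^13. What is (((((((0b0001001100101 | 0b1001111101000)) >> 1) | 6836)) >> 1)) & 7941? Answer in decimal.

3329

0b0001001100101 = 0001001100101
0b1001111101000 = 1001111101000
→ | → 1001111101101 = 5101
→ >> 1 → 0100111110110 = 2550
6836 = 1101010110100
→ | → 1101111110110 = 7158
→ >> 1 → 0110111111011 = 3579
7941 = 1111100000101
→ & → 0110100000001 = 3329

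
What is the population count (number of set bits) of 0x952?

0x952 = 100101010010
Count the 1s: 1 + 1 + 1 + 1 + 1 = 5

5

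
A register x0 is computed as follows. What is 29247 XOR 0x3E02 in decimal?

29247 = 111001000111111
0x3E02 = 011111000000010
XOR → 100110000111101 = 19517

19517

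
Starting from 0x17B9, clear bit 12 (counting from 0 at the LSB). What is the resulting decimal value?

1977

x = 001011110111001
bit 12 is currently 1; clear it via x & ~(1 << 12) = x & ~4096
→ 000011110111001 = 1977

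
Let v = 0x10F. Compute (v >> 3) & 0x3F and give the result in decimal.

33

v = 100001111
Shift right by 3: 100001
Mask low 6 bits: 100001 = 33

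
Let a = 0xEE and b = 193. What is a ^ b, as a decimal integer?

47

0xEE = 11101110
193 = 11000001
XOR → 00101111 = 47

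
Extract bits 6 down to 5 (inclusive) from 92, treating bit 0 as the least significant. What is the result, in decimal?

v = 000001011100
Shift right by 5: 0000010
Mask low 2 bits: 10 = 2

2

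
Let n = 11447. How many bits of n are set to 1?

9

11447 = 10110010110111
Count the 1s: 1 + 1 + 1 + 1 + 1 + 1 + 1 + 1 + 1 = 9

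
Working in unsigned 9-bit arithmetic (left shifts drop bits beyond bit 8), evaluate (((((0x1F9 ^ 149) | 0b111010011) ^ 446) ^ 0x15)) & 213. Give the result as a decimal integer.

0x1F9 = 111111001
149 = 010010101
→ ^ → 101101100 = 364
0b111010011 = 111010011
→ | → 111111111 = 511
446 = 110111110
→ ^ → 001000001 = 65
0x15 = 000010101
→ ^ → 001010100 = 84
213 = 011010101
→ & → 001010100 = 84

84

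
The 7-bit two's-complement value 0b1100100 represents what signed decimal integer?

pattern = 1100100 (MSB is 1 ⇒ negative)
Invert: 0011011, add 1 → 0011100 = 28, so the value is -28.
(Equivalently: 100 - 2^7 = 100 - 128 = -28.)

-28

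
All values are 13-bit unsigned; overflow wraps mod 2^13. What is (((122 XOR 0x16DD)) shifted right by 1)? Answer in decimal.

2899

122 = 0000001111010
0x16DD = 1011011011101
→ XOR → 1011010100111 = 5799
→ shifted right by 1 → 0101101010011 = 2899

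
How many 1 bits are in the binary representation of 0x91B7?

0x91B7 = 1001000110110111
Count the 1s: 1 + 1 + 1 + 1 + 1 + 1 + 1 + 1 + 1 = 9

9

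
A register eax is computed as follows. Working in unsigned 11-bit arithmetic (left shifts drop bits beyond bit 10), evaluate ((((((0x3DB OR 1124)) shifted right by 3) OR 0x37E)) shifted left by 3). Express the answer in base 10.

0x3DB = 01111011011
1124 = 10001100100
→ OR → 11111111111 = 2047
→ shifted right by 3 → 00011111111 = 255
0x37E = 01101111110
→ OR → 01111111111 = 1023
→ shifted left by 3 (mod 2^11) → 11111111000 = 2040

2040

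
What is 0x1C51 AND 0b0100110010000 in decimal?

0x1C51 = 1110001010001
b = 0100110010000
AND → 0100000010000 = 2064

2064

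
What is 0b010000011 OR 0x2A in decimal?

171

a = 10000011
0x2A = 00101010
 OR → 10101011 = 171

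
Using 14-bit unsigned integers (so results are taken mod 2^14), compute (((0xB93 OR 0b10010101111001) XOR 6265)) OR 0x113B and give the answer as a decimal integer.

14267

0xB93 = 00101110010011
0b10010101111001 = 10010101111001
→ OR → 10111111111011 = 12283
6265 = 01100001111001
→ XOR → 11011110000010 = 14210
0x113B = 01000100111011
→ OR → 11011110111011 = 14267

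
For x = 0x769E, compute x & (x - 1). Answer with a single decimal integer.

30364

x = 111011010011110 = 30366
x - 1 = 111011010011101
AND   = 111011010011100 = 30364
(x & (x - 1) clears the lowest set bit of x.)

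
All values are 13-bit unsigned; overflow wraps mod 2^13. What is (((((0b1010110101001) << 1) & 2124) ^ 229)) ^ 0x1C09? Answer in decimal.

5292

0b1010110101001 = 1010110101001
→ << 1 (mod 2^13) → 0101101010010 = 2898
2124 = 0100001001100
→ & → 0100001000000 = 2112
229 = 0000011100101
→ ^ → 0100010100101 = 2213
0x1C09 = 1110000001001
→ ^ → 1010010101100 = 5292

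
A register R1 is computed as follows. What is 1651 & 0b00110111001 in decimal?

1651 = 11001110011
b = 00110111001
AND → 00000110001 = 49

49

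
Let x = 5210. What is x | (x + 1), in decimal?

x = 1010001011010 = 5210
x + 1 = 1010001011011
OR    = 1010001011011 = 5211
(x | (x + 1) sets the lowest cleared bit.)

5211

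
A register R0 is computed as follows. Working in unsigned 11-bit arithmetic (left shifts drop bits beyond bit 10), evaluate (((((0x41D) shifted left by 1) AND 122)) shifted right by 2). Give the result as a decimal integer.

0x41D = 10000011101
→ shifted left by 1 (mod 2^11) → 00000111010 = 58
122 = 00001111010
→ AND → 00000111010 = 58
→ shifted right by 2 → 00000001110 = 14

14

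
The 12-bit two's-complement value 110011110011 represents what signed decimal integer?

-781

pattern = 110011110011 (MSB is 1 ⇒ negative)
Invert: 001100001100, add 1 → 001100001101 = 781, so the value is -781.
(Equivalently: 3315 - 2^12 = 3315 - 4096 = -781.)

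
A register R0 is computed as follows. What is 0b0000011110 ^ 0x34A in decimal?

852

a = 0000011110
0x34A = 1101001010
XOR → 1101010100 = 852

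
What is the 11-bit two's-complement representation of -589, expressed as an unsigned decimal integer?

589 in 11 bits: 01001001101
Invert: 10110110010
Add 1:  10110110011 = 1459
(Check: 2^11 - 589 = 2048 - 589 = 1459.)

1459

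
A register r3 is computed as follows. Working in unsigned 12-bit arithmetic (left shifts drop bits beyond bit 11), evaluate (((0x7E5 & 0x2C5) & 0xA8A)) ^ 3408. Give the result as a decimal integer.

0x7E5 = 011111100101
0x2C5 = 001011000101
→ & → 001011000101 = 709
0xA8A = 101010001010
→ & → 001010000000 = 640
3408 = 110101010000
→ ^ → 111111010000 = 4048

4048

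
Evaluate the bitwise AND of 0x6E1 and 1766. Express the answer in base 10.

0x6E1 = 11011100001
1766 = 11011100110
AND → 11011100000 = 1760

1760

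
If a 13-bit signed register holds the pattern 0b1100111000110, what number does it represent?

pattern = 1100111000110 (MSB is 1 ⇒ negative)
Invert: 0011000111001, add 1 → 0011000111010 = 1594, so the value is -1594.
(Equivalently: 6598 - 2^13 = 6598 - 8192 = -1594.)

-1594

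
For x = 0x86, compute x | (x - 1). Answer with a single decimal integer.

135

x = 10000110 = 134
x - 1 = 10000101
OR    = 10000111 = 135
(x | (x - 1) sets all bits below the lowest set bit.)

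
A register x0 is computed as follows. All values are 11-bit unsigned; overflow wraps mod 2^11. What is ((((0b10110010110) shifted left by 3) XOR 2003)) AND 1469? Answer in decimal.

289

0b10110010110 = 10110010110
→ shifted left by 3 (mod 2^11) → 10010110000 = 1200
2003 = 11111010011
→ XOR → 01101100011 = 867
1469 = 10110111101
→ AND → 00100100001 = 289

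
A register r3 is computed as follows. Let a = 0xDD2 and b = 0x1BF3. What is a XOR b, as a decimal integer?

5665

0xDD2 = 0110111010010
0x1BF3 = 1101111110011
XOR → 1011000100001 = 5665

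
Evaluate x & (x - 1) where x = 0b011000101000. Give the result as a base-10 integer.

x = 11000101000 = 1576
x - 1 = 11000100111
AND   = 11000100000 = 1568
(x & (x - 1) clears the lowest set bit of x.)

1568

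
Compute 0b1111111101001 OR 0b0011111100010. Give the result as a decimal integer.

8171

a = 1111111101001
b = 0011111100010
 OR → 1111111101011 = 8171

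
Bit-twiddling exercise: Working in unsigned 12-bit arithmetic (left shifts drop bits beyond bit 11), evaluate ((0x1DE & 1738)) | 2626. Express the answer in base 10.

2762

0x1DE = 000111011110
1738 = 011011001010
→ & → 000011001010 = 202
2626 = 101001000010
→ | → 101011001010 = 2762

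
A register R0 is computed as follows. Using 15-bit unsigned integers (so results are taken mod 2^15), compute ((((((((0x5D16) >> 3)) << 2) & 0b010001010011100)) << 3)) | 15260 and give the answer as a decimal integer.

0x5D16 = 101110100010110
→ >> 3 → 000101110100010 = 2978
→ << 2 (mod 2^15) → 010111010001000 = 11912
0b010001010011100 = 010001010011100
→ & → 010001010001000 = 8840
→ << 3 (mod 2^15) → 001010001000000 = 5184
15260 = 011101110011100
→ | → 011111111011100 = 16348

16348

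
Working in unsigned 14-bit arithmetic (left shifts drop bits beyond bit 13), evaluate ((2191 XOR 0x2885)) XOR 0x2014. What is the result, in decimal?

2191 = 00100010001111
0x2885 = 10100010000101
→ XOR → 10000000001010 = 8202
0x2014 = 10000000010100
→ XOR → 00000000011110 = 30

30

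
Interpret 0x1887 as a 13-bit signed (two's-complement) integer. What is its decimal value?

-1913

pattern = 1100010000111 (MSB is 1 ⇒ negative)
Invert: 0011101111000, add 1 → 0011101111001 = 1913, so the value is -1913.
(Equivalently: 6279 - 2^13 = 6279 - 8192 = -1913.)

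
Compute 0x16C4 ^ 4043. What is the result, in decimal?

0x16C4 = 1011011000100
4043 = 0111111001011
XOR → 1100100001111 = 6415

6415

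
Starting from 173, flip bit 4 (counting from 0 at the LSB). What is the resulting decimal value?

x = 010101101
bit 4 is currently 0; toggle it via x ^ (1 << 4) = x ^ 16
→ 010111101 = 189

189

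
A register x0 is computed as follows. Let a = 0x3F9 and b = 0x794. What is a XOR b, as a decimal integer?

1133

0x3F9 = 01111111001
0x794 = 11110010100
XOR → 10001101101 = 1133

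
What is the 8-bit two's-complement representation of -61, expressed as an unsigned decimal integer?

195

61 in 8 bits: 00111101
Invert: 11000010
Add 1:  11000011 = 195
(Check: 2^8 - 61 = 256 - 61 = 195.)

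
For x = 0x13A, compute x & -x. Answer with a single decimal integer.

x = 100111010 = 314
-x (two's complement) = …011000110
AND   = 000000010 = 2
(x & -x isolates the lowest set bit of x.)

2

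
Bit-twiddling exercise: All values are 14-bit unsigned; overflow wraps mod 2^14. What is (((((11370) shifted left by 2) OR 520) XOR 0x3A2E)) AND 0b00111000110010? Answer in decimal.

2050

11370 = 10110001101010
→ shifted left by 2 (mod 2^14) → 11000110101000 = 12712
520 = 00001000001000
→ OR → 11001110101000 = 13224
0x3A2E = 11101000101110
→ XOR → 00100110000110 = 2438
0b00111000110010 = 00111000110010
→ AND → 00100000000010 = 2050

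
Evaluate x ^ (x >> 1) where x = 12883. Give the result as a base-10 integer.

11130

x = 11001001010011 = 12883
x>>1 = 01100100101001
XOR  = 10101101111010 = 11130
(x ^ (x >> 1) gives the standard binary-reflected Gray code of x.)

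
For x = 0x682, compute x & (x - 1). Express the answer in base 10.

x = 11010000010 = 1666
x - 1 = 11010000001
AND   = 11010000000 = 1664
(x & (x - 1) clears the lowest set bit of x.)

1664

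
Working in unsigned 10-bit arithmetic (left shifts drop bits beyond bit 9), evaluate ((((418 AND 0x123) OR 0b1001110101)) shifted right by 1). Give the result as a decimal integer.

443

418 = 0110100010
0x123 = 0100100011
→ AND → 0100100010 = 290
0b1001110101 = 1001110101
→ OR → 1101110111 = 887
→ shifted right by 1 → 0110111011 = 443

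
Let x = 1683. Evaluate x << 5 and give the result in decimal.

53856

1683 = 0000011010010011
shift left by 5 → 1101001001100000 = 53856
(equivalently, 1683 × 2^5 = 1683 × 32)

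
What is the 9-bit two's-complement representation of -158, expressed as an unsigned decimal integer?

158 in 9 bits: 010011110
Invert: 101100001
Add 1:  101100010 = 354
(Check: 2^9 - 158 = 512 - 158 = 354.)

354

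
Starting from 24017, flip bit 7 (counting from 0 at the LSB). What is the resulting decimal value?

x = 0101110111010001
bit 7 is currently 1; toggle it via x ^ (1 << 7) = x ^ 128
→ 0101110101010001 = 23889

23889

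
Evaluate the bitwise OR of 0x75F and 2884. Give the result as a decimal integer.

0x75F = 011101011111
2884 = 101101000100
 OR → 111101011111 = 3935

3935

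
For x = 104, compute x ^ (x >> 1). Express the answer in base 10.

x = 1101000 = 104
x>>1 = 0110100
XOR  = 1011100 = 92
(x ^ (x >> 1) gives the standard binary-reflected Gray code of x.)

92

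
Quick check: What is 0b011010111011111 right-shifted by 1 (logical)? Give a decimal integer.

x = 11010111011111
shift right by 1 → 01101011101111 = 6895
(equivalently, floor(13791 / 2))

6895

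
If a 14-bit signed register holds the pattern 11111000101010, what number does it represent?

pattern = 11111000101010 (MSB is 1 ⇒ negative)
Invert: 00000111010101, add 1 → 00000111010110 = 470, so the value is -470.
(Equivalently: 15914 - 2^14 = 15914 - 16384 = -470.)

-470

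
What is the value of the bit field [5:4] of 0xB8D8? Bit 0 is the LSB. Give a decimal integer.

1

v = 1011100011011000
Shift right by 4: 101110001101
Mask low 2 bits: 01 = 1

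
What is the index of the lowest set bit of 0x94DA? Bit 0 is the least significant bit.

1

0x94DA = 1001010011011010
Trailing zeros: 1, so the lowest set bit is bit 1 (value 2).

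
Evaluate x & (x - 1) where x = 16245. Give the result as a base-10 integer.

x = 11111101110101 = 16245
x - 1 = 11111101110100
AND   = 11111101110100 = 16244
(x & (x - 1) clears the lowest set bit of x.)

16244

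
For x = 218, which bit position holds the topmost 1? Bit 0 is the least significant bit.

218 = 11011010
The topmost 1 is at position 7 (since 2^7 = 128 ≤ 218 < 256).

7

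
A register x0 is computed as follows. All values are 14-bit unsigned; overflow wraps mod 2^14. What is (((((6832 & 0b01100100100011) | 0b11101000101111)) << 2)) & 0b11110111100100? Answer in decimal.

10404

6832 = 01101010110000
0b01100100100011 = 01100100100011
→ & → 01100000100000 = 6176
0b11101000101111 = 11101000101111
→ | → 11101000101111 = 14895
→ << 2 (mod 2^14) → 10100010111100 = 10428
0b11110111100100 = 11110111100100
→ & → 10100010100100 = 10404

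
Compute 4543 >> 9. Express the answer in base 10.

8

4543 = 1000110111111
shift right by 9 → 0000000001000 = 8
(equivalently, floor(4543 / 512))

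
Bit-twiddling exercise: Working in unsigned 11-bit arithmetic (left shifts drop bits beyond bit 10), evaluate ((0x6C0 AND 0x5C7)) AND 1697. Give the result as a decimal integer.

1152

0x6C0 = 11011000000
0x5C7 = 10111000111
→ AND → 10011000000 = 1216
1697 = 11010100001
→ AND → 10010000000 = 1152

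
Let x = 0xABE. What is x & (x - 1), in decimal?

x = 101010111110 = 2750
x - 1 = 101010111101
AND   = 101010111100 = 2748
(x & (x - 1) clears the lowest set bit of x.)

2748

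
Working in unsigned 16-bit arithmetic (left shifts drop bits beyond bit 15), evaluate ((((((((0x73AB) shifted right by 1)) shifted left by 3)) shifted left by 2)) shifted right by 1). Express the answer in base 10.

7504

0x73AB = 0111001110101011
→ shifted right by 1 → 0011100111010101 = 14805
→ shifted left by 3 (mod 2^16) → 1100111010101000 = 52904
→ shifted left by 2 (mod 2^16) → 0011101010100000 = 15008
→ shifted right by 1 → 0001110101010000 = 7504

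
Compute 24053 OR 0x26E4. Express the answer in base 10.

32757

24053 = 101110111110101
0x26E4 = 010011011100100
 OR → 111111111110101 = 32757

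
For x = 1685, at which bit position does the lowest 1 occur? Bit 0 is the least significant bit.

1685 = 11010010101
Trailing zeros: 0, so the lowest set bit is bit 0 (value 1).

0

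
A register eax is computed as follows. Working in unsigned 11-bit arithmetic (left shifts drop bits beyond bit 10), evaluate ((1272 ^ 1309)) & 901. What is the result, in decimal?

389

1272 = 10011111000
1309 = 10100011101
→ ^ → 00111100101 = 485
901 = 01110000101
→ & → 00110000101 = 389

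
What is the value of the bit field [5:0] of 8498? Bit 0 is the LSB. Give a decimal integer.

50

v = 10000100110010
Shift right by 0: 10000100110010
Mask low 6 bits: 110010 = 50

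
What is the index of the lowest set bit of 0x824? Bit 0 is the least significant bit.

0x824 = 100000100100
Trailing zeros: 2, so the lowest set bit is bit 2 (value 4).

2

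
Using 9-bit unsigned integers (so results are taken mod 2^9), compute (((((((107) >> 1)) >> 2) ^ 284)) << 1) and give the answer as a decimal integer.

34

107 = 001101011
→ >> 1 → 000110101 = 53
→ >> 2 → 000001101 = 13
284 = 100011100
→ ^ → 100010001 = 273
→ << 1 (mod 2^9) → 000100010 = 34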